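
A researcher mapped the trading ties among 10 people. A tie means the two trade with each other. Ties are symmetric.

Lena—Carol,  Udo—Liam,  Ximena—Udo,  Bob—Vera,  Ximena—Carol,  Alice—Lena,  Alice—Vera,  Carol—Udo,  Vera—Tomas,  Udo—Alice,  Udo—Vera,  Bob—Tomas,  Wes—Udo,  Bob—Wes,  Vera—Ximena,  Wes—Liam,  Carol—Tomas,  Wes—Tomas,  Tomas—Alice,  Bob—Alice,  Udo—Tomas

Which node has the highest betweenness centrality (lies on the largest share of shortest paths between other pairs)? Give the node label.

Unnormalized betweenness of each node: Alice:87/20, Bob:13/15, Carol:97/30, Lena:1/3, Liam:0, Tomas:209/60, Udo:287/30, Vera:25/12, Wes:7/4, Ximena:1/3.
Udo has the largest value, 287/30, making it the main broker — the node through which the most shortest paths run.

Udo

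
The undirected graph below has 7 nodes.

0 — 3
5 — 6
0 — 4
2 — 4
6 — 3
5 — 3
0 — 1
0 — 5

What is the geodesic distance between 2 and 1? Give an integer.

3

One shortest route is 2 – 4 – 0 – 1, which uses 3 edges, and at distance 2 from 2 we only reach {0}, which does not include 1. So d(2,1) = 3.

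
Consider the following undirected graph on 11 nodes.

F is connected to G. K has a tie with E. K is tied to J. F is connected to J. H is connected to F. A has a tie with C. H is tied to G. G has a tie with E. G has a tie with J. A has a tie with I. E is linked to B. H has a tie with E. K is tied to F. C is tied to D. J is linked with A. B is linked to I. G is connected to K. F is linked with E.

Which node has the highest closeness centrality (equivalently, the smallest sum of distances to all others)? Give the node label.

J

Farness (sum of distances to all others) for each node — A:19, B:22, C:26, D:35, E:21, F:19, G:19, H:24, I:23, J:18, K:20.
The smallest farness is 18, for J, so J has the highest closeness.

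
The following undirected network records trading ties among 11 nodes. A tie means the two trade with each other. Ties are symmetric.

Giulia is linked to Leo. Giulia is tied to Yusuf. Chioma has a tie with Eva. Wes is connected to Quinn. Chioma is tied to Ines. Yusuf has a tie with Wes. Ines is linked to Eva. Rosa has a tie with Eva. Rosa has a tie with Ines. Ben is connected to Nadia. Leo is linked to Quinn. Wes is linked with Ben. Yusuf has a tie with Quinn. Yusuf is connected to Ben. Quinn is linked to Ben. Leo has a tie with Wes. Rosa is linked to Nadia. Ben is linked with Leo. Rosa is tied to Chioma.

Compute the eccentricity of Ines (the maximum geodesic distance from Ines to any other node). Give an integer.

Distances from Ines: Ben:3, Chioma:1, Eva:1, Giulia:5, Leo:4, Nadia:2, Quinn:4, Rosa:1, Wes:4, Yusuf:4.
The largest is 5 (to Giulia), so the eccentricity of Ines is 5.

5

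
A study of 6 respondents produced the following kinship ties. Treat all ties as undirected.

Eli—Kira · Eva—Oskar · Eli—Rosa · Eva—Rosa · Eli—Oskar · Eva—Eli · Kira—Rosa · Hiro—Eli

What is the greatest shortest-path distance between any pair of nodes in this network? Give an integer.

2

Eccentricity of each node (its greatest distance to any other): Eli:1, Eva:2, Hiro:2, Kira:2, Oskar:2, Rosa:2.
The maximum eccentricity is 2, realized for instance by the pair Hiro–Eva via Hiro – Eli – Eva. So the diameter is 2.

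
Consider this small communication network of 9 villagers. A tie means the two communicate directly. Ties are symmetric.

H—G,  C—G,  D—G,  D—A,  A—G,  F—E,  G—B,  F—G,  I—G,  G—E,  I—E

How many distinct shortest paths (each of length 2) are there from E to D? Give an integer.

1

The shortest distance is 2, and the only length-2 path is E–G–D. So there is exactly 1 shortest path.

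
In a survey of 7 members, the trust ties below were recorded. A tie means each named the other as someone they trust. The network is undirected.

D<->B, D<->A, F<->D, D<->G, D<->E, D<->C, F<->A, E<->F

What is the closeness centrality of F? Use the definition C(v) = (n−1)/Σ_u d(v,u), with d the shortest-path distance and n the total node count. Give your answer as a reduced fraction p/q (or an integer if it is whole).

2/3

Distances from F: A:1, B:2, C:2, D:1, E:1, G:2. Sum = 9.
n = 7, so closeness = 6/9 = 2/3.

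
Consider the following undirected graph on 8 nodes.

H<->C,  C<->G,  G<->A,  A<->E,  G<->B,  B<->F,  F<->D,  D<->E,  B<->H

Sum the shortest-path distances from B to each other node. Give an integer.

12

Distances from B: A:2, C:2, D:2, E:3, F:1, G:1, H:1.
Sum = 2 + 2 + 2 + 3 + 1 + 1 + 1 = 12.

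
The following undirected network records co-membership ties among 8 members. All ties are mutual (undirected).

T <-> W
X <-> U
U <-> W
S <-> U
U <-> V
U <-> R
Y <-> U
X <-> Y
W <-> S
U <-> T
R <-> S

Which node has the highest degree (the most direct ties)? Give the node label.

Degrees — R:2, S:3, T:2, U:7, V:1, W:3, X:2, Y:2.
The maximum is 7, attained only by U.

U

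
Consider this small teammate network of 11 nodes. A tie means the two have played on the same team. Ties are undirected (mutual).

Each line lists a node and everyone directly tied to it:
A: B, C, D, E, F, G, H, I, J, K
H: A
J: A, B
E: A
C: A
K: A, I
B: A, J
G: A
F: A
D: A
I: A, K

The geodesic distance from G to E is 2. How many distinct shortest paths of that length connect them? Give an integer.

1

The shortest distance is 2, and the only length-2 path is G–A–E. So there is exactly 1 shortest path.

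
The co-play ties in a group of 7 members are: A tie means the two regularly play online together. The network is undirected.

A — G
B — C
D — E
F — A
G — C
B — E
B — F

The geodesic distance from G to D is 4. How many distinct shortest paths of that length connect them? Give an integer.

The shortest distance is 4, and the only length-4 path is G–C–B–E–D. So there is exactly 1 shortest path.

1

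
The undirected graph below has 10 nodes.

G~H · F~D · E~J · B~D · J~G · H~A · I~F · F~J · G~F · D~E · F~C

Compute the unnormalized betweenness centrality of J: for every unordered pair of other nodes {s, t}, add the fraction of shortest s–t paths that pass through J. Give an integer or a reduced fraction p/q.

9/2

Pairs whose geodesics pass through J — F–E: 1/2; A–E: 1; H–E: 1; G–E: 1; C–E: 1/2; I–E: 1/2.
All other pairs contribute 0.
Summing the contributions gives betweenness(J) = 9/2.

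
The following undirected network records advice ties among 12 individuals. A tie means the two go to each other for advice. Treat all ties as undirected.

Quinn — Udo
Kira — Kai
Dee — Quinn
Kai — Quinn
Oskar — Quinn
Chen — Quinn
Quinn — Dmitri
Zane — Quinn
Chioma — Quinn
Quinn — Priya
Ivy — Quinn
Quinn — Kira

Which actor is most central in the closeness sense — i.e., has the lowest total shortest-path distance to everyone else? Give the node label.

Quinn

Farness (sum of distances to all others) for each node — Chen:21, Chioma:21, Dee:21, Dmitri:21, Ivy:21, Kai:20, Kira:20, Oskar:21, Priya:21, Quinn:11, Udo:21, Zane:21.
The smallest farness is 11, for Quinn, so Quinn has the highest closeness.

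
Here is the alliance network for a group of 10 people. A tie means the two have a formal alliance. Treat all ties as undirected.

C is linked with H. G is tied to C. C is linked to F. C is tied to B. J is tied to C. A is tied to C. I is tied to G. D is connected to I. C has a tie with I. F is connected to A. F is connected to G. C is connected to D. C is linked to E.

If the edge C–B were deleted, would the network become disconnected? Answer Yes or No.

Without the C–B edge there is no alternate route between C and B, so the network disconnects. It is a bridge.

Yes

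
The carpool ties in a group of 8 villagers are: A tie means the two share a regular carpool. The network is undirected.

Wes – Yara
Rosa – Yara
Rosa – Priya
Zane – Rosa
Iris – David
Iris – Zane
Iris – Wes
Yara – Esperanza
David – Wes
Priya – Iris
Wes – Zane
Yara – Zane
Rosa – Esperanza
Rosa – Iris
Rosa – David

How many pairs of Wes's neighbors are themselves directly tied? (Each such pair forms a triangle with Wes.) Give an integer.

Wes's neighbors: David, Iris, Yara, and Zane.
Neighbor pairs that are themselves tied: Wes–David–Iris; Wes–Iris–Zane; Wes–Yara–Zane. Each forms one triangle with Wes, for 3 in total.

3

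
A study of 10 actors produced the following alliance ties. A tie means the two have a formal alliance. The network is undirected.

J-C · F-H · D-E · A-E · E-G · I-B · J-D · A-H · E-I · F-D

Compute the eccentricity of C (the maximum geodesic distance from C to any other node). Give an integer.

Distances from C: A:4, B:5, D:2, E:3, F:3, G:4, H:4, I:4, J:1.
The largest is 5 (to B), so the eccentricity of C is 5.

5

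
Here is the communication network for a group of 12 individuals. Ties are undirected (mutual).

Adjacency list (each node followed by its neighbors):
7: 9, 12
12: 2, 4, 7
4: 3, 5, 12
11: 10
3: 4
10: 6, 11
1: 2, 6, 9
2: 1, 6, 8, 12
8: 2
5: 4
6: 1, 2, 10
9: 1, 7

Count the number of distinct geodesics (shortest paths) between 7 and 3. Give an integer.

1

The shortest distance is 3, and the only length-3 path is 7–12–4–3. So there is exactly 1 shortest path.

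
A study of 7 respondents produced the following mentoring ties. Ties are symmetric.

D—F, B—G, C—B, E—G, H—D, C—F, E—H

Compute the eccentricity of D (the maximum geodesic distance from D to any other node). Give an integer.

3

Distances from D: B:3, C:2, E:2, F:1, G:3, H:1.
The largest is 3 (to G and B), so the eccentricity of D is 3.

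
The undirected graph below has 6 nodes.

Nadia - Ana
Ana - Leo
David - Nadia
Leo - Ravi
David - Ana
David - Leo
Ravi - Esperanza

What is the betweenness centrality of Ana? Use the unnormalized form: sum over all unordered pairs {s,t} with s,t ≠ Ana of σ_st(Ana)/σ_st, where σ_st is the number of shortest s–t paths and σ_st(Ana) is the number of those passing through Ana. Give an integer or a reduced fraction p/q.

3/2

Pairs whose geodesics pass through Ana — Esperanza–Nadia: 1/2; Ravi–Nadia: 1/2; Leo–Nadia: 1/2.
All other pairs contribute 0.
Summing the contributions gives betweenness(Ana) = 3/2.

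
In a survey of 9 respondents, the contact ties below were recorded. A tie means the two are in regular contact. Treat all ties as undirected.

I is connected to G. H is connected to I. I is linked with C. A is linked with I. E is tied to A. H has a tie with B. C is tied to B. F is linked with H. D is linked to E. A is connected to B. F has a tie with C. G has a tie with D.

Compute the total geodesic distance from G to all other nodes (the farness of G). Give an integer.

Distances from G: A:2, B:3, C:2, D:1, E:2, F:3, H:2, I:1.
Sum = 2 + 3 + 2 + 1 + 2 + 3 + 2 + 1 = 16.

16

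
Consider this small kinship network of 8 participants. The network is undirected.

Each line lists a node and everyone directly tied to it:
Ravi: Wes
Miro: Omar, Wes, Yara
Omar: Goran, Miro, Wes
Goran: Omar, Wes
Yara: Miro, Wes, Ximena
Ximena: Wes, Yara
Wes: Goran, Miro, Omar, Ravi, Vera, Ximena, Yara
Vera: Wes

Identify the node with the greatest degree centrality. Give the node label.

Degrees — Goran:2, Miro:3, Omar:3, Ravi:1, Vera:1, Wes:7, Ximena:2, Yara:3.
The maximum is 7, attained only by Wes.

Wes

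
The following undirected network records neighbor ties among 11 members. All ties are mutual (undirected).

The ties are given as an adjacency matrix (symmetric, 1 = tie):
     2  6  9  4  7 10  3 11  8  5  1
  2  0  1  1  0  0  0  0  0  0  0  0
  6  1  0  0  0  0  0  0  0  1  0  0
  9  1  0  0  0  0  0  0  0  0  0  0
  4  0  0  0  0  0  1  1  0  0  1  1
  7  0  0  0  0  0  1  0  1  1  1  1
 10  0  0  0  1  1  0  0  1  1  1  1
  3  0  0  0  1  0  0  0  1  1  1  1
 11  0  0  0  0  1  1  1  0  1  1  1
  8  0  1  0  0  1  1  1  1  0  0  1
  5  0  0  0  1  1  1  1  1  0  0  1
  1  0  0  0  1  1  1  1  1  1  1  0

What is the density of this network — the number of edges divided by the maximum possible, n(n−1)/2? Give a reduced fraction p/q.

There are 25 edges and 11 nodes, so the maximum possible is C(11,2) = 55.
Density = 25/55 = 5/11.

5/11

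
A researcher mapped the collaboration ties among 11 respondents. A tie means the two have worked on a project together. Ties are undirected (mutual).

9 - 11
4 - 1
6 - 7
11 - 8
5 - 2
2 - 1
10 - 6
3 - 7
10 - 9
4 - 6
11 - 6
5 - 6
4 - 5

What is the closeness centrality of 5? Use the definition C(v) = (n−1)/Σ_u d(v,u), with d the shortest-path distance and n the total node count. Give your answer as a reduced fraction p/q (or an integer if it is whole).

Distances from 5: 1:2, 2:1, 3:3, 4:1, 6:1, 7:2, 8:3, 9:3, 10:2, 11:2. Sum = 20.
n = 11, so closeness = 10/20 = 1/2.

1/2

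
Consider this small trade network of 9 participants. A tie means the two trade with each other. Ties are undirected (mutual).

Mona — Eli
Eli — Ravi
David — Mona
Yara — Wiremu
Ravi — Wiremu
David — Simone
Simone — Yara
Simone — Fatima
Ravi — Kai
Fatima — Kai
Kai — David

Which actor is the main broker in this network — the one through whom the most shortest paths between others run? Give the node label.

Ravi

Unnormalized betweenness of each node: David:37/6, Eli:2, Fatima:7/6, Kai:17/3, Mona:2, Ravi:22/3, Simone:17/3, Wiremu:8/3, Yara:7/3.
Ravi has the largest value, 22/3, making it the main broker — the node through which the most shortest paths run.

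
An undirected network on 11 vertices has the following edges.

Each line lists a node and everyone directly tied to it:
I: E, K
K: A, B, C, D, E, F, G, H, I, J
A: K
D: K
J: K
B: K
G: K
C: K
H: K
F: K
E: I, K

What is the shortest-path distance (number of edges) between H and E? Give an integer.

2

One shortest route is H – K – E, which uses 2 edges, and H and E are not directly tied, so nothing shorter exists. So d(H,E) = 2.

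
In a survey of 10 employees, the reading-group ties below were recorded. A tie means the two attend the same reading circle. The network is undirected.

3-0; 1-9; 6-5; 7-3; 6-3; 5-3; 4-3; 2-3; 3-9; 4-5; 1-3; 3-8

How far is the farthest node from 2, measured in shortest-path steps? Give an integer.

Distances from 2: 0:2, 1:2, 3:1, 4:2, 5:2, 6:2, 7:2, 8:2, 9:2.
The largest is 2 (to 1, 7, 8, 6, 4, 5, 9, and 0), so the eccentricity of 2 is 2.

2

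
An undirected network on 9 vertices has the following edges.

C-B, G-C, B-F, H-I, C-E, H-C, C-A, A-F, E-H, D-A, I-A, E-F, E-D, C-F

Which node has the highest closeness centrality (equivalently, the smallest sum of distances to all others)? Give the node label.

C

Farness (sum of distances to all others) for each node — A:12, B:16, C:10, D:16, E:12, F:12, G:17, H:13, I:16.
The smallest farness is 10, for C, so C has the highest closeness.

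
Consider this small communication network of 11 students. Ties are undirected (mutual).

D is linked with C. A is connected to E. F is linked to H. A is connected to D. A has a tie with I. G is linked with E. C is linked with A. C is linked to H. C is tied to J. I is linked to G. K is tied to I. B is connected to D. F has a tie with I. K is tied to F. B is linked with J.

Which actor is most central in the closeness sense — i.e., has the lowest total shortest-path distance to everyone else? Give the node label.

A

Farness (sum of distances to all others) for each node — A:16, B:27, C:18, D:20, E:23, F:22, G:25, H:21, I:18, J:25, K:25.
The smallest farness is 16, for A, so A has the highest closeness.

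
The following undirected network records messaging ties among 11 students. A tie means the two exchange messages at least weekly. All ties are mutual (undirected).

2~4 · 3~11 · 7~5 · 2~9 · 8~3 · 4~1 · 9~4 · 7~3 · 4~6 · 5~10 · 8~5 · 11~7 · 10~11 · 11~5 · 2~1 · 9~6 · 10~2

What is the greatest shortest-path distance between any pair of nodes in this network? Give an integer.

Eccentricity of each node (its greatest distance to any other): 1:4, 2:3, 3:5, 4:4, 5:4, 6:5, 7:5, 8:5, 9:4, 10:3, 11:4.
The maximum eccentricity is 5, realized for instance by the pair 3–6 via 3 – 11 – 10 – 2 – 4 – 6. So the diameter is 5.

5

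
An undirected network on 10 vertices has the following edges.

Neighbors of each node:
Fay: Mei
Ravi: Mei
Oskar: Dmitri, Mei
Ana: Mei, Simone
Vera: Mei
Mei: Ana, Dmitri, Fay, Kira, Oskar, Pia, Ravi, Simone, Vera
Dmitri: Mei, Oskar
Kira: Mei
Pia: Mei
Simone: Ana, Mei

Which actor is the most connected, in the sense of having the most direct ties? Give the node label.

Mei

Degrees — Ana:2, Dmitri:2, Fay:1, Kira:1, Mei:9, Oskar:2, Pia:1, Ravi:1, Simone:2, Vera:1.
The maximum is 9, attained only by Mei.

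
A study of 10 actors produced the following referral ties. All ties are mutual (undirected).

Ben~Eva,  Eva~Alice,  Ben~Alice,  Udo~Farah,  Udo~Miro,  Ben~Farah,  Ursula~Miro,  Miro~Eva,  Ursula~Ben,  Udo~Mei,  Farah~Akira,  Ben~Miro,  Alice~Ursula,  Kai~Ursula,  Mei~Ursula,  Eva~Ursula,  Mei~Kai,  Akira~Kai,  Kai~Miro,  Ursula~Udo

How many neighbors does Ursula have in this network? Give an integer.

7

Ursula is directly tied to Alice, Ben, Eva, Kai, Mei, Miro, and Udo. That is 7 neighbors, so the degree of Ursula is 7.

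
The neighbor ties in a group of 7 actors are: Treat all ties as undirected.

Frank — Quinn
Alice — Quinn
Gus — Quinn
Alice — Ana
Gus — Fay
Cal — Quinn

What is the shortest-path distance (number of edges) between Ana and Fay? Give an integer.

4

One shortest route is Ana – Alice – Quinn – Gus – Fay, which uses 4 edges, and at distance 3 from Ana we only reach {Cal, Frank, Gus}, which does not include Fay. So d(Ana,Fay) = 4.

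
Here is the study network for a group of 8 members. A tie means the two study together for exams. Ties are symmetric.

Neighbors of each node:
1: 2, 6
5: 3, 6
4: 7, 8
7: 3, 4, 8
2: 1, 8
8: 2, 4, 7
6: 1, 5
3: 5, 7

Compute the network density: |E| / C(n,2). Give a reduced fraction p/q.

9/28

There are 9 edges and 8 nodes, so the maximum possible is C(8,2) = 28.
Density = 9/28.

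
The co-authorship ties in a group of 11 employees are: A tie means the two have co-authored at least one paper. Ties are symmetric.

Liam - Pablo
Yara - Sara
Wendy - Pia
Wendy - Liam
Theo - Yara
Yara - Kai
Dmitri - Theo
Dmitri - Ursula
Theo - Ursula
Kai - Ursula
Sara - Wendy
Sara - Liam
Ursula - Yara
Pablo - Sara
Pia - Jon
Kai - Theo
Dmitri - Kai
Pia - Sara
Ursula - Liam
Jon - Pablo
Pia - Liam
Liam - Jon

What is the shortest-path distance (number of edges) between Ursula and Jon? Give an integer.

One shortest route is Ursula – Liam – Jon, which uses 2 edges, and Ursula and Jon are not directly tied, so nothing shorter exists. So d(Ursula,Jon) = 2.

2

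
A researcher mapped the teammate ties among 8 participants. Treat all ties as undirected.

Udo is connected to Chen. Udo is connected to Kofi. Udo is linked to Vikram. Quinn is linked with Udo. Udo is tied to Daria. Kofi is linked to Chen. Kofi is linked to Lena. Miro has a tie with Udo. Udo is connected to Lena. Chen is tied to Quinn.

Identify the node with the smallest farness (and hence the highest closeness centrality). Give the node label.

Farness (sum of distances to all others) for each node — Chen:11, Daria:13, Kofi:11, Lena:12, Miro:13, Quinn:12, Udo:7, Vikram:13.
The smallest farness is 7, for Udo, so Udo has the highest closeness.

Udo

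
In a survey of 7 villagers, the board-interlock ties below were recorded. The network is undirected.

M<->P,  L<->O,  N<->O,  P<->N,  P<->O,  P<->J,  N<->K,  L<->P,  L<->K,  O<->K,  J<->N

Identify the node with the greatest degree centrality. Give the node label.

Degrees — J:2, K:3, L:3, M:1, N:4, O:4, P:5.
The maximum is 5, attained only by P.

P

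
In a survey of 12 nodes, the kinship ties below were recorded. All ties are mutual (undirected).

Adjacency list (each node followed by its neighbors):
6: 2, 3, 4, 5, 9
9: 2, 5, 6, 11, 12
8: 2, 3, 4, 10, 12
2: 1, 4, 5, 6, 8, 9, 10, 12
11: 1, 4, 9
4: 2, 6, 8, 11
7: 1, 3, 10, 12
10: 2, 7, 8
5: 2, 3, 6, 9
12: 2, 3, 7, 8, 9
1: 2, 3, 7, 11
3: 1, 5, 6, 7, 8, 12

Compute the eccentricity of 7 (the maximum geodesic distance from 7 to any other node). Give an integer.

Distances from 7: 1:1, 2:2, 3:1, 4:3, 5:2, 6:2, 8:2, 9:2, 10:1, 11:2, 12:1.
The largest is 3 (to 4), so the eccentricity of 7 is 3.

3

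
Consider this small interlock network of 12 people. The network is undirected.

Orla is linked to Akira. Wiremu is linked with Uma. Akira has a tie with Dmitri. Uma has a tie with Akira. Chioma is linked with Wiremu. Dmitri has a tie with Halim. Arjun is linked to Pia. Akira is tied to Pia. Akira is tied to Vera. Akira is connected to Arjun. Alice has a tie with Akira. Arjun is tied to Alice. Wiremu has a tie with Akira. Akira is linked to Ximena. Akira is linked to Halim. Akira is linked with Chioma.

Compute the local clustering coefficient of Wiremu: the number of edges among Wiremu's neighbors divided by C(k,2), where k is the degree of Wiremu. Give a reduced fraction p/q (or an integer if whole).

Wiremu's neighbors: Akira, Chioma, and Uma (k = 3).
Possible neighbor pairs: C(3,2) = 3. Edges among them: Akira–Chioma, Akira–Uma → e = 2.
Clustering(Wiremu) = 2/3.

2/3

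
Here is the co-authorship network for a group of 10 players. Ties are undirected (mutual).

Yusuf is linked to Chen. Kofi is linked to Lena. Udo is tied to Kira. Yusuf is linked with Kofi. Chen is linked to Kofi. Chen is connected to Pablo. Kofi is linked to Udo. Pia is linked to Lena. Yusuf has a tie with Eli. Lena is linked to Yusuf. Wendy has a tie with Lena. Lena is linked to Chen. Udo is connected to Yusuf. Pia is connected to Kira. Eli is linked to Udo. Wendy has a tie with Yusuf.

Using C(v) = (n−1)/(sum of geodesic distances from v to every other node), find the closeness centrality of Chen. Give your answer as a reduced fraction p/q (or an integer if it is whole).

3/5

Distances from Chen: Eli:2, Kira:3, Kofi:1, Lena:1, Pablo:1, Pia:2, Udo:2, Wendy:2, Yusuf:1. Sum = 15.
n = 10, so closeness = 9/15 = 3/5.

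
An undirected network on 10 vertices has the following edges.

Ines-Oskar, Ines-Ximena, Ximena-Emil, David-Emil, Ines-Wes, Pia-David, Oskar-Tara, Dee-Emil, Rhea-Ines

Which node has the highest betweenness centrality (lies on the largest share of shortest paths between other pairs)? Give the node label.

Ines

Unnormalized betweenness of each node: David:8, Dee:0, Emil:20, Ines:25, Oskar:8, Pia:0, Rhea:0, Tara:0, Wes:0, Ximena:20.
Ines has the largest value, 25, making it the main broker — the node through which the most shortest paths run.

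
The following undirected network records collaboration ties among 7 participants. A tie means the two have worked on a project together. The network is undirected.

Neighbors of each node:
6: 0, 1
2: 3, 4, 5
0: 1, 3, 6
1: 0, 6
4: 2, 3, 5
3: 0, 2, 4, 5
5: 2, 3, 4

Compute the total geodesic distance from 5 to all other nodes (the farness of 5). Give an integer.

11

Distances from 5: 0:2, 1:3, 2:1, 3:1, 4:1, 6:3.
Sum = 2 + 3 + 1 + 1 + 1 + 3 = 11.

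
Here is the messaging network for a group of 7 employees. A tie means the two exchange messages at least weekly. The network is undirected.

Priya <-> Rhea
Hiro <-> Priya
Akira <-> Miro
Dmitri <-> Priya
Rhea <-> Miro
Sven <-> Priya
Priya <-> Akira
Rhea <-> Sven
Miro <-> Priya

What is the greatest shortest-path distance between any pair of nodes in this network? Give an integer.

Eccentricity of each node (its greatest distance to any other): Akira:2, Dmitri:2, Hiro:2, Miro:2, Priya:1, Rhea:2, Sven:2.
The maximum eccentricity is 2, realized for instance by the pair Akira–Dmitri via Akira – Priya – Dmitri. So the diameter is 2.

2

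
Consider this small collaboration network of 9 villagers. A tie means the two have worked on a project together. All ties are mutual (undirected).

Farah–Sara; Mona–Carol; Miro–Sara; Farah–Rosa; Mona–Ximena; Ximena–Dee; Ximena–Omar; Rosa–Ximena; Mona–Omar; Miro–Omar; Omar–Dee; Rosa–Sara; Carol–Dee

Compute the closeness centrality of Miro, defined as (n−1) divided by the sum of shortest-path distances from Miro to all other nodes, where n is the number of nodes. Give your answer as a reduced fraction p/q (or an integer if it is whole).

Distances from Miro: Carol:3, Dee:2, Farah:2, Mona:2, Omar:1, Rosa:2, Sara:1, Ximena:2. Sum = 15.
n = 9, so closeness = 8/15.

8/15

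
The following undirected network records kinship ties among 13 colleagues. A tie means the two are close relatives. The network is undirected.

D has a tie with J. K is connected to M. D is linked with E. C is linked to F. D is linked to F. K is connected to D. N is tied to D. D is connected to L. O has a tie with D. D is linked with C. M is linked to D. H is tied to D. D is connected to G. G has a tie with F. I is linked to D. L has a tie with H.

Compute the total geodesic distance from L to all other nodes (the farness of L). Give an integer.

Distances from L: C:2, D:1, E:2, F:2, G:2, H:1, I:2, J:2, K:2, M:2, N:2, O:2.
Sum = 2 + 1 + 2 + 2 + 2 + 1 + 2 + 2 + 2 + 2 + 2 + 2 = 22.

22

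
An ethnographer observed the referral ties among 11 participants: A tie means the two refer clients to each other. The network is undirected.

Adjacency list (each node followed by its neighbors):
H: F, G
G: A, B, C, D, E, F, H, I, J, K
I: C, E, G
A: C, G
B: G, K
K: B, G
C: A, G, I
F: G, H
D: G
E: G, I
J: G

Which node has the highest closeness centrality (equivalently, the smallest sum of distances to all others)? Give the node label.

G

Farness (sum of distances to all others) for each node — A:18, B:18, C:17, D:19, E:18, F:18, G:10, H:18, I:17, J:19, K:18.
The smallest farness is 10, for G, so G has the highest closeness.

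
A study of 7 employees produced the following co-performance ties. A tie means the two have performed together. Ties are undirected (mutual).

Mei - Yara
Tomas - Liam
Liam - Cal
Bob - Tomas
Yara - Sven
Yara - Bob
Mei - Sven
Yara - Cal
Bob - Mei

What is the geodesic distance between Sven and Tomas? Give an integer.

3

One shortest route is Sven – Yara – Bob – Tomas, which uses 3 edges, and at distance 2 from Sven we only reach {Bob, Cal}, which does not include Tomas. So d(Sven,Tomas) = 3.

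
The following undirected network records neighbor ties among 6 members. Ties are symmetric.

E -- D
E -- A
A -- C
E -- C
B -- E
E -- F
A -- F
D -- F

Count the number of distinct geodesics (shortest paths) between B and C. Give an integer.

1

The shortest distance is 2, and the only length-2 path is B–E–C. So there is exactly 1 shortest path.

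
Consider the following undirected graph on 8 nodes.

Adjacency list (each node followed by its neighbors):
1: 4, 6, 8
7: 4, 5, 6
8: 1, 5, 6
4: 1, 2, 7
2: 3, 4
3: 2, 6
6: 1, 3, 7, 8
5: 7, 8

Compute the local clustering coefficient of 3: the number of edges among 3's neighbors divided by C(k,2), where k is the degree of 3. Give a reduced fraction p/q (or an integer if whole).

0

3's neighbors: 2 and 6 (k = 2).
Possible neighbor pairs: C(2,2) = 1. Edges among them: none → e = 0.
Clustering(3) = 0/1.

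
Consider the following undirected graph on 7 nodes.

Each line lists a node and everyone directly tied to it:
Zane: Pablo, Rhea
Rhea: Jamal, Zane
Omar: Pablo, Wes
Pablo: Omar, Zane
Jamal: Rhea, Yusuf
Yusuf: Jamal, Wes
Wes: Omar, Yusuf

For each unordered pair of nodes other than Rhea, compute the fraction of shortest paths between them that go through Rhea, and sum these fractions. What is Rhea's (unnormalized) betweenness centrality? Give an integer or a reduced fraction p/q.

Pairs whose geodesics pass through Rhea — Yusuf–Zane: 1; Jamal–Zane: 1; Jamal–Pablo: 1.
All other pairs contribute 0.
Summing the contributions gives betweenness(Rhea) = 3.

3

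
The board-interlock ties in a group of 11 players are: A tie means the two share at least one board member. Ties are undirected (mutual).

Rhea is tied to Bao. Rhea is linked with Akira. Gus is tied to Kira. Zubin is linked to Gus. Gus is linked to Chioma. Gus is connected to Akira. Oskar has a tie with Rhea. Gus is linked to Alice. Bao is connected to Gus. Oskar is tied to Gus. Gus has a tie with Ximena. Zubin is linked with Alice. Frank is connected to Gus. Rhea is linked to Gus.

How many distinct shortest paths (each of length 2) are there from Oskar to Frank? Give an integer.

1

The shortest distance is 2, and the only length-2 path is Oskar–Gus–Frank. So there is exactly 1 shortest path.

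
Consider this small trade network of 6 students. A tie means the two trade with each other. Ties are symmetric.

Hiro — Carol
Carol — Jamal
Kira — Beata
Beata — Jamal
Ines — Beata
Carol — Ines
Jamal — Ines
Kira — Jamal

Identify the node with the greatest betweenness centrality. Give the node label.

Unnormalized betweenness of each node: Beata:1/2, Carol:4, Hiro:0, Ines:1, Jamal:7/2, Kira:0.
Carol has the largest value, 4, making it the main broker — the node through which the most shortest paths run.

Carol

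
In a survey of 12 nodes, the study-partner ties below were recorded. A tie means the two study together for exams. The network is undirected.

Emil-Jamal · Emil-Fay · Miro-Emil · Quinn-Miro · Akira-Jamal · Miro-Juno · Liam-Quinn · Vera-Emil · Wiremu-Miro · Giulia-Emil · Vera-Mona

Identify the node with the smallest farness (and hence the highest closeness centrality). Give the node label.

Emil

Farness (sum of distances to all others) for each node — Akira:36, Emil:18, Fay:28, Giulia:28, Jamal:26, Juno:30, Liam:38, Miro:20, Mona:36, Quinn:28, Vera:26, Wiremu:30.
The smallest farness is 18, for Emil, so Emil has the highest closeness.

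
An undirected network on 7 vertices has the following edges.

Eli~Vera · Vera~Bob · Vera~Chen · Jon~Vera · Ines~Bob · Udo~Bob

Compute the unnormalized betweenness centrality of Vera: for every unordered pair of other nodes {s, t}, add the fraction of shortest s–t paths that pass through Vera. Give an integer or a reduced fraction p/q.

12

Pairs whose geodesics pass through Vera — Bob–Jon: 1; Bob–Eli: 1; Bob–Chen: 1; Jon–Udo: 1; Jon–Eli: 1; Jon–Chen: 1; Jon–Ines: 1; Udo–Eli: 1; Udo–Chen: 1; Eli–Chen: 1; Eli–Ines: 1; Chen–Ines: 1.
All other pairs contribute 0.
Summing the contributions gives betweenness(Vera) = 12.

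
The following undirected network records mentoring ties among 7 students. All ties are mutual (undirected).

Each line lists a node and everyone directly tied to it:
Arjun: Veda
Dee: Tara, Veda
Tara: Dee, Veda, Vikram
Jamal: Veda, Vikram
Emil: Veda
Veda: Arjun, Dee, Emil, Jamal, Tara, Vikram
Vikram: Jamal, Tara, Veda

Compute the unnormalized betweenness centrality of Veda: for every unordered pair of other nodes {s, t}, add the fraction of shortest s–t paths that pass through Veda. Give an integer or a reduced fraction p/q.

Pairs whose geodesics pass through Veda — Jamal–Tara: 1/2; Jamal–Emil: 1; Jamal–Dee: 1; Jamal–Arjun: 1; Tara–Emil: 1; Tara–Arjun: 1; Emil–Vikram: 1; Emil–Dee: 1; Emil–Arjun: 1; Vikram–Dee: 1/2; Vikram–Arjun: 1; Dee–Arjun: 1.
All other pairs contribute 0.
Summing the contributions gives betweenness(Veda) = 11.

11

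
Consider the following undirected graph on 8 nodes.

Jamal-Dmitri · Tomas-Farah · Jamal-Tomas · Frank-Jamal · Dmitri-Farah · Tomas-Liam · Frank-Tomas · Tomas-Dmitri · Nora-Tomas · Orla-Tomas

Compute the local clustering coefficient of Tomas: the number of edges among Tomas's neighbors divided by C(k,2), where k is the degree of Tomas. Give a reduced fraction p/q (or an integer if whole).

1/7

Tomas's neighbors: Dmitri, Farah, Frank, Jamal, Liam, Nora, and Orla (k = 7).
Possible neighbor pairs: C(7,2) = 21. Edges among them: Dmitri–Farah, Dmitri–Jamal, Frank–Jamal → e = 3.
Clustering(Tomas) = 3/21 = 1/7.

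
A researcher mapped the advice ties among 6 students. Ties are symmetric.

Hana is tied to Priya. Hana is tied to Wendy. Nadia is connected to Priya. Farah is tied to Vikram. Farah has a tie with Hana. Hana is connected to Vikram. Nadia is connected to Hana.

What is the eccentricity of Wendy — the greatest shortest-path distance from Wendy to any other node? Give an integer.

2

Distances from Wendy: Farah:2, Hana:1, Nadia:2, Priya:2, Vikram:2.
The largest is 2 (to Farah, Nadia, Vikram, and Priya), so the eccentricity of Wendy is 2.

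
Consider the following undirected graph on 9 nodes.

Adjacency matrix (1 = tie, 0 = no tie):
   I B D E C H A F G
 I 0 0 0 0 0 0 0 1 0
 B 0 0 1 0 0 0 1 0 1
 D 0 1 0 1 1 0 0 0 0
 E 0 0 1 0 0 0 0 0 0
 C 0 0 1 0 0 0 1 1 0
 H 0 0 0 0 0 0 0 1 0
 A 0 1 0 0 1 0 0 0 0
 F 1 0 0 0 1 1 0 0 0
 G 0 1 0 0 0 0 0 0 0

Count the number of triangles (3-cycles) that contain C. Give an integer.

C's neighbors are A, D, and F, but none of them are tied to each other, so no triangle contains C.

0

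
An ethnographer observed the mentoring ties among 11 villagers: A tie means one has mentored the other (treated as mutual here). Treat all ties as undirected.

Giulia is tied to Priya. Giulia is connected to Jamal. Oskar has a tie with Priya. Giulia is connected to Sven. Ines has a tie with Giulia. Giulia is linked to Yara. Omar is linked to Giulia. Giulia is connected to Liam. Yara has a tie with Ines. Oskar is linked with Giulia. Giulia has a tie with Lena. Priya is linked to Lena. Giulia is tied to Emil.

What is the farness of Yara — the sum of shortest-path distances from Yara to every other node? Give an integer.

Distances from Yara: Emil:2, Giulia:1, Ines:1, Jamal:2, Lena:2, Liam:2, Omar:2, Oskar:2, Priya:2, Sven:2.
Sum = 2 + 1 + 1 + 2 + 2 + 2 + 2 + 2 + 2 + 2 = 18.

18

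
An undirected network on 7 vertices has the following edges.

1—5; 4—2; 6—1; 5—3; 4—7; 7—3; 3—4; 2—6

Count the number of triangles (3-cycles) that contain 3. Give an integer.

3's neighbors: 4, 5, and 7.
Neighbor pairs that are themselves tied: 3–4–7. Each forms one triangle with 3, for 1 in total.

1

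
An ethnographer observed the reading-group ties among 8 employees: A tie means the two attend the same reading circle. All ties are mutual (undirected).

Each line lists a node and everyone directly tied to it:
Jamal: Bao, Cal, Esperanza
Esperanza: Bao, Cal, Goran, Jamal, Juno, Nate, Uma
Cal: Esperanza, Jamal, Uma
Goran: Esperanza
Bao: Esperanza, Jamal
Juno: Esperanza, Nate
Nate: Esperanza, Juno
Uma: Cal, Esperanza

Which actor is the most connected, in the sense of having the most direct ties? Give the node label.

Degrees — Bao:2, Cal:3, Esperanza:7, Goran:1, Jamal:3, Juno:2, Nate:2, Uma:2.
The maximum is 7, attained only by Esperanza.

Esperanza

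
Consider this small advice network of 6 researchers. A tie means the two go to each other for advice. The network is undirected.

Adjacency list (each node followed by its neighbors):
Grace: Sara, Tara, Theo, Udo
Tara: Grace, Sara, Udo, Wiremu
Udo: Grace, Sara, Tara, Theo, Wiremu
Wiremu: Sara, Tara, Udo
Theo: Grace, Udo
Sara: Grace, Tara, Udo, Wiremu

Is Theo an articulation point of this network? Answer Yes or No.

No

Even without Theo, every remaining node can still reach every other (the residual graph is connected), so Theo is not a cut vertex.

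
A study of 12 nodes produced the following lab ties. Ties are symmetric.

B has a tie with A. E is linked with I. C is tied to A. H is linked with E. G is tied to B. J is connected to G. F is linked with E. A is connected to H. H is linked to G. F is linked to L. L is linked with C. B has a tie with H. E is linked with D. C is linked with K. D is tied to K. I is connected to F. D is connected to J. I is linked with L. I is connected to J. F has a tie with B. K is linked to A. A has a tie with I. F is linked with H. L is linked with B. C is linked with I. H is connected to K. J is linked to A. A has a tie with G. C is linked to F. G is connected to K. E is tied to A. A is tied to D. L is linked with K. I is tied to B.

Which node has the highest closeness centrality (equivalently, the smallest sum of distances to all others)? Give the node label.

Farness (sum of distances to all others) for each node — A:13, B:16, C:17, D:18, E:17, F:16, G:17, H:16, I:15, J:18, K:16, L:17.
The smallest farness is 13, for A, so A has the highest closeness.

A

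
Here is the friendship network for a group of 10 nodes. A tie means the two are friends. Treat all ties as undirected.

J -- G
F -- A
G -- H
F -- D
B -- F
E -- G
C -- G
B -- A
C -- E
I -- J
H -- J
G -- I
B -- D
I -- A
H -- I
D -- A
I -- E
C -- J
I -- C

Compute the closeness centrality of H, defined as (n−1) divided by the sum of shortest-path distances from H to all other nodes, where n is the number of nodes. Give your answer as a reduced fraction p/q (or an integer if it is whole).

1/2

Distances from H: A:2, B:3, C:2, D:3, E:2, F:3, G:1, I:1, J:1. Sum = 18.
n = 10, so closeness = 9/18 = 1/2.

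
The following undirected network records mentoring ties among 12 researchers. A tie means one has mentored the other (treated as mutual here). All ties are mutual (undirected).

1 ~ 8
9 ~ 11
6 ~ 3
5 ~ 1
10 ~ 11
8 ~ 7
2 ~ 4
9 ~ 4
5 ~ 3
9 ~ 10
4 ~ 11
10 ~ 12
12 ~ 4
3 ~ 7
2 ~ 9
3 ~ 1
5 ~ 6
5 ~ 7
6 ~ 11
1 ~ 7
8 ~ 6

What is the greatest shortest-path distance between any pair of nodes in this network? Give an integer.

5

Eccentricity of each node (its greatest distance to any other): 1:5, 2:5, 3:4, 4:4, 5:4, 6:3, 7:5, 8:4, 9:4, 10:4, 11:3, 12:5.
The maximum eccentricity is 5, realized for instance by the pair 7–2 via 7 – 5 – 6 – 11 – 9 – 2. So the diameter is 5.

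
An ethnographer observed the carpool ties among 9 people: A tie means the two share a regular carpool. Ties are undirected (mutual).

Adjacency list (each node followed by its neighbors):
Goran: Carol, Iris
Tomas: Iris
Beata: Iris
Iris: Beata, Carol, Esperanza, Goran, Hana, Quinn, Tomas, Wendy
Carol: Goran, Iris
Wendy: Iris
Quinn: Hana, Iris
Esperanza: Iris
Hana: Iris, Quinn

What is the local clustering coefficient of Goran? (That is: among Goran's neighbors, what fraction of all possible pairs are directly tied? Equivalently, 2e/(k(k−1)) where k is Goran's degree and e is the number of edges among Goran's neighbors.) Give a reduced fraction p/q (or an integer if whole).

1

Goran's neighbors: Carol and Iris (k = 2).
Possible neighbor pairs: C(2,2) = 1. Edges among them: Carol–Iris → e = 1.
Clustering(Goran) = 1/1.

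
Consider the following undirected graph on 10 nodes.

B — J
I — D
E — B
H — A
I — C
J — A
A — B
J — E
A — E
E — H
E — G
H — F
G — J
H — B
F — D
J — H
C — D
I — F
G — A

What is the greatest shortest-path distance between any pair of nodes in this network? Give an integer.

5

Eccentricity of each node (its greatest distance to any other): A:4, B:4, C:5, D:4, E:4, F:3, G:5, H:3, I:4, J:4.
The maximum eccentricity is 5, realized for instance by the pair C–G via C – I – F – H – A – G. So the diameter is 5.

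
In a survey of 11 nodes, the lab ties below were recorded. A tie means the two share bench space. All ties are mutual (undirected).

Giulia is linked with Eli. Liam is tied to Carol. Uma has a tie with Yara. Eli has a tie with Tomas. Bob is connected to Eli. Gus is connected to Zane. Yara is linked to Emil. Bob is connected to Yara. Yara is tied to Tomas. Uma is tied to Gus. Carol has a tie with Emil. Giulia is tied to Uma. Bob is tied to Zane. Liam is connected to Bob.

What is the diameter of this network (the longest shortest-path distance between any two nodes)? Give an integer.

4

Eccentricity of each node (its greatest distance to any other): Bob:2, Carol:4, Eli:3, Emil:3, Giulia:4, Gus:4, Liam:3, Tomas:3, Uma:3, Yara:2, Zane:3.
The maximum eccentricity is 4, realized for instance by the pair Giulia–Carol via Giulia – Eli – Bob – Liam – Carol. So the diameter is 4.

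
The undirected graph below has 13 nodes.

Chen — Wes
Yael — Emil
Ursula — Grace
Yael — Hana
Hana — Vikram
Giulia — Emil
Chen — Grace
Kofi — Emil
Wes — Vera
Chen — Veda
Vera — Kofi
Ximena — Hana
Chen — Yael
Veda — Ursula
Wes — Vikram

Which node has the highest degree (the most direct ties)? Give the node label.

Chen

Degrees — Chen:4, Emil:3, Giulia:1, Grace:2, Hana:3, Kofi:2, Ursula:2, Veda:2, Vera:2, Vikram:2, Wes:3, Ximena:1, Yael:3.
The maximum is 4, attained only by Chen.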